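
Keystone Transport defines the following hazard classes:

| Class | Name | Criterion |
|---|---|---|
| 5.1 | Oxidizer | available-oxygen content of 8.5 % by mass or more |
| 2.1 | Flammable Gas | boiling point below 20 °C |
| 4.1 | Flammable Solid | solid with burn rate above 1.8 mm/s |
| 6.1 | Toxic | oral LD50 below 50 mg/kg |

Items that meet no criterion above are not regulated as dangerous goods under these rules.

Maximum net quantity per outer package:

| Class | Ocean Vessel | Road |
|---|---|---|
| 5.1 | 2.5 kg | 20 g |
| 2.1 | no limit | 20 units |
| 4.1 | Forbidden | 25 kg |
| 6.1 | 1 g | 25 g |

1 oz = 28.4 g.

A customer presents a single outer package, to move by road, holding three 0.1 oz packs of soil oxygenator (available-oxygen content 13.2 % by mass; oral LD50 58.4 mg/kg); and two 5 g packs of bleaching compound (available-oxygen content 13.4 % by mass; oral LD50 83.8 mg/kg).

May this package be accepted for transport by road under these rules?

Yes

Available-oxygen content 13.2 % by mass meets the Class 5.1 criterion (Oxidizer), so the soil oxygenator is Class 5.1.
With available-oxygen content 13.4 % by mass (≥ 8.5 % by mass), the bleaching compound falls in Class 5.1.
Total Class 5.1: (three 0.1 oz packs = 8.52 g) + (two 5 g packs = 10 g) = 18.52 g.
18.52 g ≤ 20 g (road limit, Class 5.1) — within limit.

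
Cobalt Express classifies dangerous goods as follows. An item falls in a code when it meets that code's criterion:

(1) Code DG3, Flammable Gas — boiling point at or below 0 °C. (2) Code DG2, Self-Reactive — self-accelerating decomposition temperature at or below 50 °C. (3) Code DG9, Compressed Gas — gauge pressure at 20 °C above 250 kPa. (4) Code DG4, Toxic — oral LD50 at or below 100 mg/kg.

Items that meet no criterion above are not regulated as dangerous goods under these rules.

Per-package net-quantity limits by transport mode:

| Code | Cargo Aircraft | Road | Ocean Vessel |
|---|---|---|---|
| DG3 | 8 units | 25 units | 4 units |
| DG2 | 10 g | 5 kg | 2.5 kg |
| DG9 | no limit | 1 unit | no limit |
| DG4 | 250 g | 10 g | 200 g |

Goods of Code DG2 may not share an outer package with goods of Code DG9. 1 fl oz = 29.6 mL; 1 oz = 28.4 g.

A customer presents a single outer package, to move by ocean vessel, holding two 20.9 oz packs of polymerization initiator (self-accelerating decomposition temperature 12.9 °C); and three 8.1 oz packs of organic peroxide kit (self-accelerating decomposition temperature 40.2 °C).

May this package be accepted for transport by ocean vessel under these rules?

Yes

Polymerization initiator: self-accelerating decomposition temperature 12.9 °C ≤ 50 °C → Code DG2 (Self-Reactive).
The organic peroxide kit has self-accelerating decomposition temperature 40.2 °C, which is ≤ 50 °C, so it is Code DG2 (Self-Reactive).
Total Code DG2: (two 20.9 oz packs = 1187.12 g) + (three 8.1 oz packs = 690.12 g) = 1877.24 g.
That is within the Code DG2 ocean vessel limit of 2.5 kg.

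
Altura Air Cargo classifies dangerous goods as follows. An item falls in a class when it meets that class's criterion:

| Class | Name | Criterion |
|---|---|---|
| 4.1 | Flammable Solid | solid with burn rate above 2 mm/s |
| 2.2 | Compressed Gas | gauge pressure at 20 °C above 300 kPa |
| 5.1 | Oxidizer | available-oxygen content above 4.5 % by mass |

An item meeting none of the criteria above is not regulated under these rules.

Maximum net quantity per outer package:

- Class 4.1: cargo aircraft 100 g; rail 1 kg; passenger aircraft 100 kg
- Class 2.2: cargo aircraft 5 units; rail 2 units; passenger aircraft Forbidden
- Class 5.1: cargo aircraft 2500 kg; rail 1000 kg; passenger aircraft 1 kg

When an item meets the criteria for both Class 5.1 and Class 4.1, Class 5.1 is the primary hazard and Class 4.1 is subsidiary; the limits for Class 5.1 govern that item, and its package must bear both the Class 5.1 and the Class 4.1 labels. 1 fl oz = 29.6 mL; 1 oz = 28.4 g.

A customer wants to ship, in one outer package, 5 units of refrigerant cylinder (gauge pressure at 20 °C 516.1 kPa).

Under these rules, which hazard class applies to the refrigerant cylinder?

Class 2.2

Gauge pressure at 20 °C 516.1 kPa meets the Class 2.2 criterion (Compressed Gas), so the refrigerant cylinder is Class 2.2.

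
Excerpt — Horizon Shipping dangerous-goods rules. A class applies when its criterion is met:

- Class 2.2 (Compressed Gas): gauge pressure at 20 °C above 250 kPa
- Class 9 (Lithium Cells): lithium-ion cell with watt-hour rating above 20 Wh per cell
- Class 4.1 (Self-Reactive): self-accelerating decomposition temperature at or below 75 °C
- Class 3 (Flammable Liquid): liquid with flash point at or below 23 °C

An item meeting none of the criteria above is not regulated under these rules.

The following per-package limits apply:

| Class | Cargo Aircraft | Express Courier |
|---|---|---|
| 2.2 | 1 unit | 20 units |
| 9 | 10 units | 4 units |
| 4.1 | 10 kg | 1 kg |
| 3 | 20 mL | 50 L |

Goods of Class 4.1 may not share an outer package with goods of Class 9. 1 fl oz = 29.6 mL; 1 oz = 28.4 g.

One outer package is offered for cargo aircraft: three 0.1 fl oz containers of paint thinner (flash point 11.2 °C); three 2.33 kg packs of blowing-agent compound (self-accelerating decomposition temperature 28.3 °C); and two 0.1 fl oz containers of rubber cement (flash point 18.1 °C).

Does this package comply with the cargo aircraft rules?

Yes

With flash point 11.2 °C (≤ 23 °C), the paint thinner falls in Class 3.
Blowing-agent compound: self-accelerating decomposition temperature 28.3 °C ≤ 75 °C → Class 4.1 (Self-Reactive).
Flash point 18.1 °C meets the Class 3 criterion (Flammable Liquid), so the rubber cement is Class 3.
Class 4.1 quantity: three 2.33 kg packs = 6.99 kg.
6.99 kg is within the cargo aircraft limit of 10 kg for Class 4.1.
Total Class 3: (three 0.1 fl oz containers = 8.88 mL) + (two 0.1 fl oz containers = 5.92 mL) = 14.8 mL.
That is within the Class 3 cargo aircraft limit of 20 mL.
The segregation rule (Class 4.1 with Class 9) does not apply to Class 4.1 with Class 3.
Every hazard class is within its cargo aircraft limit and no segregation rule is violated.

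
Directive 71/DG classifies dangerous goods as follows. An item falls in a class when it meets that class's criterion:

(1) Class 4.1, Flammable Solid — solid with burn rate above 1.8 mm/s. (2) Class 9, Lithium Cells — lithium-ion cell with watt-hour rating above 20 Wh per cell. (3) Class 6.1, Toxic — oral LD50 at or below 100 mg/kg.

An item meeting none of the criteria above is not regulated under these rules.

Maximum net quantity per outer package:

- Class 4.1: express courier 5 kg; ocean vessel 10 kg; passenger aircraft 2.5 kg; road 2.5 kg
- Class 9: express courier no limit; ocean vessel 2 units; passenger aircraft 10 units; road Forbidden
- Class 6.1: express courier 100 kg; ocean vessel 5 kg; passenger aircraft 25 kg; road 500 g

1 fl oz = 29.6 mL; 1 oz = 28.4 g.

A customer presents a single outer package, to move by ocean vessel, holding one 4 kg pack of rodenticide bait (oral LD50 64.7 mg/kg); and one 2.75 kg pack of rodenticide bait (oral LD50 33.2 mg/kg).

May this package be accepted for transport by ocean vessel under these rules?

Oral LD50 64.7 mg/kg meets the Class 6.1 criterion (Toxic), so the rodenticide bait is Class 6.1.
Rodenticide bait: oral LD50 33.2 mg/kg ≤ 100 mg/kg → Class 6.1 (Toxic).
Class 6.1 net quantity: 4 kg + 2.75 kg = 6.75 kg.
That exceeds the Class 6.1 ocean vessel limit of 5 kg.

No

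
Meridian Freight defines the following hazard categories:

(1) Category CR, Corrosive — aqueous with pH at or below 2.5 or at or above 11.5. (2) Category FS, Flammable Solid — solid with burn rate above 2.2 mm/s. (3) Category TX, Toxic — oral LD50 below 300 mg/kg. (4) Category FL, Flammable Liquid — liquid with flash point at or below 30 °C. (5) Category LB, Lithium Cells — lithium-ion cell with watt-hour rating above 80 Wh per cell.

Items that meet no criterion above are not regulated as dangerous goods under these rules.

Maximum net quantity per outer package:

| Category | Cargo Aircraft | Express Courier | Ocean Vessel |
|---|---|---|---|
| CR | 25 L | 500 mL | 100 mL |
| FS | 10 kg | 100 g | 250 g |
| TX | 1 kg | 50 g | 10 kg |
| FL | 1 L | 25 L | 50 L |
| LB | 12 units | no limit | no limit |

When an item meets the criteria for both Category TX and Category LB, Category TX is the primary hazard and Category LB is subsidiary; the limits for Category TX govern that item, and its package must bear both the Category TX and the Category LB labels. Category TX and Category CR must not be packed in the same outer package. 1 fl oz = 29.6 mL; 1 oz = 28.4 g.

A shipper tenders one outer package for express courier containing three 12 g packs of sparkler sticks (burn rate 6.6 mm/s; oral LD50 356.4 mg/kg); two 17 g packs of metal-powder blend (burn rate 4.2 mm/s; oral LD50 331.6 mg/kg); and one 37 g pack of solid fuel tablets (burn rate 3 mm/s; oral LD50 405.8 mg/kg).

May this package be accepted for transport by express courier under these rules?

With burn rate 6.6 mm/s (> 2.2 mm/s), the sparkler sticks fall in Category FS.
Burn rate 4.2 mm/s meets the Category FS criterion (Flammable Solid), so the metal-powder blend is Category FS.
With burn rate 3 mm/s (> 2.2 mm/s), the solid fuel tablets fall in Category FS.
Category FS net quantity: (three 12 g packs = 36 g) + (two 17 g packs = 34 g) + 37 g = 107 g.
That exceeds the Category FS express courier limit of 100 g.

No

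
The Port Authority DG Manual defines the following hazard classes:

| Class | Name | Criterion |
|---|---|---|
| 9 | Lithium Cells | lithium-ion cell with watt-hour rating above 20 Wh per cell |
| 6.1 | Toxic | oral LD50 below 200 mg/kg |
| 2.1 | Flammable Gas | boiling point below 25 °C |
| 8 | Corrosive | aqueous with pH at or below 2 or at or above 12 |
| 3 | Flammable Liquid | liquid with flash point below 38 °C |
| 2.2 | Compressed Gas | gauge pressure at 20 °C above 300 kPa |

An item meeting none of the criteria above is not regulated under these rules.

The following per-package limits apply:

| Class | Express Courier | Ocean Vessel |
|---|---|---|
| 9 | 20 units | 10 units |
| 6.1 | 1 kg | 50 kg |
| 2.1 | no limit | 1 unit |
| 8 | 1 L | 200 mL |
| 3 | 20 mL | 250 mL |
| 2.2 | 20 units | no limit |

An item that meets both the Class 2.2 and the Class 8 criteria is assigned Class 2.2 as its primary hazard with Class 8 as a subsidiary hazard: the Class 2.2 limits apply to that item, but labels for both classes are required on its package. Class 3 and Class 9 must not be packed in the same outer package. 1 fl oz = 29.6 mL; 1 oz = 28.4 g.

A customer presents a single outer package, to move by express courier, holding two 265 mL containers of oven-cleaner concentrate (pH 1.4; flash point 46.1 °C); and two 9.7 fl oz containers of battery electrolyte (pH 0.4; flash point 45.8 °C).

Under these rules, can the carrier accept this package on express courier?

No

The oven-cleaner concentrate has pH 1.4, which is ≤ 2, so it is Class 8 (Corrosive).
With pH 0.4 (≤ 2), the battery electrolyte falls in Class 8.
Total Class 8: (two 265 mL containers = 530 mL) + (two 9.7 fl oz containers = 574.24 mL) = 1104.24 mL.
1104.24 mL > 1 L (express courier limit, Class 8) — over the limit.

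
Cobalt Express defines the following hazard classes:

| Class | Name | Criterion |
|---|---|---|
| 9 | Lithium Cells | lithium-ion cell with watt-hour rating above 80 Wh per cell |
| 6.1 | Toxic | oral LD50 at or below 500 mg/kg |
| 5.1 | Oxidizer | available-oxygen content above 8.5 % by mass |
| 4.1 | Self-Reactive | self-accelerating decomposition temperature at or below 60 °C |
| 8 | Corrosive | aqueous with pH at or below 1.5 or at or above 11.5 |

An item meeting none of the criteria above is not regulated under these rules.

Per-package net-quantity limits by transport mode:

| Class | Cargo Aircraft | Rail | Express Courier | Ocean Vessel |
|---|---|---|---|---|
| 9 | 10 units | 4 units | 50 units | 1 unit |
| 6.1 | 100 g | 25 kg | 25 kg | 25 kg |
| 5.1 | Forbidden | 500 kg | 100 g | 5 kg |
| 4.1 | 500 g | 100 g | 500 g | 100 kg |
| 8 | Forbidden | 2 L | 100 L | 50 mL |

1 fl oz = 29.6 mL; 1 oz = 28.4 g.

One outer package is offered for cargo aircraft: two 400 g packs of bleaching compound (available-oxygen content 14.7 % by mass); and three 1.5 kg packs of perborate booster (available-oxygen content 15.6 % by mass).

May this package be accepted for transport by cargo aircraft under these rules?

No

The bleaching compound has available-oxygen content 14.7 % by mass, which is > 8.5 % by mass, so it is Class 5.1 (Oxidizer).
The perborate booster has available-oxygen content 15.6 % by mass, which is > 8.5 % by mass, so it is Class 5.1 (Oxidizer).
Class 5.1 net quantity: (two 400 g packs = 800 g) + (three 1.5 kg packs = 4.5 kg) = 5.3 kg.
Class 5.1 is Forbidden by cargo aircraft.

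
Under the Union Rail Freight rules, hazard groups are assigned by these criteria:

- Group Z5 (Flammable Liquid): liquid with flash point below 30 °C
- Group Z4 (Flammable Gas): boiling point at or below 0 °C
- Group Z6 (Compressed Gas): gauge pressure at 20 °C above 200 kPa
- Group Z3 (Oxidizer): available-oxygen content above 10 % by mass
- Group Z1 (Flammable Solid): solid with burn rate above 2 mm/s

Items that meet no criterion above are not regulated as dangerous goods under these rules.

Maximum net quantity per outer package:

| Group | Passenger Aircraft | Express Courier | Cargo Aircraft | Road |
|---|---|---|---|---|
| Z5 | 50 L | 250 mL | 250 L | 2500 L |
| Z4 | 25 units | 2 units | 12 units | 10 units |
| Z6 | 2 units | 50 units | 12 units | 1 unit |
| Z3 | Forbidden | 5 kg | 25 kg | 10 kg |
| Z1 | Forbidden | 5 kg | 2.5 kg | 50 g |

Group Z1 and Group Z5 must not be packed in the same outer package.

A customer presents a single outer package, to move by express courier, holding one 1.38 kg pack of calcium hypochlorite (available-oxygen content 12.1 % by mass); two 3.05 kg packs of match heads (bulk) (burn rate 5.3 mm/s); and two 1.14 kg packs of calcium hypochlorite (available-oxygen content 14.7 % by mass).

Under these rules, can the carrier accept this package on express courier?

The calcium hypochlorite has available-oxygen content 12.1 % by mass, which is > 10 % by mass, so it is Group Z3 (Oxidizer).
Match heads (bulk): burn rate 5.3 mm/s > 2 mm/s → Group Z1 (Flammable Solid).
With available-oxygen content 14.7 % by mass (> 10 % by mass), the calcium hypochlorite falls in Group Z3.
Total Group Z3: 1.38 kg + (two 1.14 kg packs = 2.28 kg) = 3.66 kg.
That is within the Group Z3 express courier limit of 5 kg.
Group Z1 quantity: two 3.05 kg packs = 6.1 kg.
6.1 kg exceeds the express courier limit of 5 kg for Group Z1.
The segregation rule (Group Z1 with Group Z5) does not apply to Group Z3 with Group Z1.

No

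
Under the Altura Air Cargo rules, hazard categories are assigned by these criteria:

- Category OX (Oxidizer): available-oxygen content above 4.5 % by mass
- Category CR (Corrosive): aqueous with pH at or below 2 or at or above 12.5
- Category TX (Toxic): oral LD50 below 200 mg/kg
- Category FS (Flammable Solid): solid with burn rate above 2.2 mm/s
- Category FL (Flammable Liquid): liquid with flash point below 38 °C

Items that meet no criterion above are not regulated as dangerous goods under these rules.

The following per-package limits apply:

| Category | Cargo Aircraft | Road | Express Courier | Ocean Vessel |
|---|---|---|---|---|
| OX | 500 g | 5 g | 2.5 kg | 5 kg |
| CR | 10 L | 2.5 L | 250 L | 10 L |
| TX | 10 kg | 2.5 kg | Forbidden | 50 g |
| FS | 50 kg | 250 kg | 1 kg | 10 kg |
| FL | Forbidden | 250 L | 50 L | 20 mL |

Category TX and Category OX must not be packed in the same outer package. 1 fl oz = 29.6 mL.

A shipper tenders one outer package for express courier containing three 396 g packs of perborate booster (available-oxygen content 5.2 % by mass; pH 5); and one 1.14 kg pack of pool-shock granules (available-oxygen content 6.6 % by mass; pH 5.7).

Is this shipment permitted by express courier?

Available-oxygen content 5.2 % by mass meets the Category OX criterion (Oxidizer), so the perborate booster is Category OX.
The pool-shock granules have available-oxygen content 6.6 % by mass, which is > 4.5 % by mass, so they are Category OX (Oxidizer).
Category OX net quantity: (three 396 g packs = 1.188 kg) + 1.14 kg = 2.328 kg.
2.328 kg is within the express courier limit of 2.5 kg for Category OX.

Yes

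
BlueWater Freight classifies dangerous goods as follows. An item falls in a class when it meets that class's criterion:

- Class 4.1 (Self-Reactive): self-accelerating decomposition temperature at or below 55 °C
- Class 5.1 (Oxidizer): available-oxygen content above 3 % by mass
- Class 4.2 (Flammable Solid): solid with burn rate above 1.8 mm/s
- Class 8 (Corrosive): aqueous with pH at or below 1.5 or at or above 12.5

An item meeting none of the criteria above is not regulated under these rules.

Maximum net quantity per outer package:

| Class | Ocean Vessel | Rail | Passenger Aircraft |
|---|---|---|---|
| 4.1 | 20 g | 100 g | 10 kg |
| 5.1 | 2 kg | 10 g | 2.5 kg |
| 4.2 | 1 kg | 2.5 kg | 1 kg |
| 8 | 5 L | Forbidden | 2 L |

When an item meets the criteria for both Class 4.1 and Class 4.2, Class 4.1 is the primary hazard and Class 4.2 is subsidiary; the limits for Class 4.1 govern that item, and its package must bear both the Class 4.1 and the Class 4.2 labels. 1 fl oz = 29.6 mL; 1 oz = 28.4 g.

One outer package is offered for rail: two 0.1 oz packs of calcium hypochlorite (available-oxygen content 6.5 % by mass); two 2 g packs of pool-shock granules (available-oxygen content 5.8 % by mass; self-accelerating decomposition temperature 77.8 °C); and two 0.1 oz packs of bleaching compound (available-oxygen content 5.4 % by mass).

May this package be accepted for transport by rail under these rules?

Calcium hypochlorite: available-oxygen content 6.5 % by mass > 3 % by mass → Class 5.1 (Oxidizer).
The pool-shock granules have available-oxygen content 5.8 % by mass, which is > 3 % by mass, so they are Class 5.1 (Oxidizer).
Available-oxygen content 5.4 % by mass meets the Class 5.1 criterion (Oxidizer), so the bleaching compound is Class 5.1.
Class 5.1 net quantity: (two 0.1 oz packs = 5.68 g) + (two 2 g packs = 4 g) + (two 0.1 oz packs = 5.68 g) = 15.36 g.
15.36 g exceeds the rail limit of 10 g for Class 5.1.

No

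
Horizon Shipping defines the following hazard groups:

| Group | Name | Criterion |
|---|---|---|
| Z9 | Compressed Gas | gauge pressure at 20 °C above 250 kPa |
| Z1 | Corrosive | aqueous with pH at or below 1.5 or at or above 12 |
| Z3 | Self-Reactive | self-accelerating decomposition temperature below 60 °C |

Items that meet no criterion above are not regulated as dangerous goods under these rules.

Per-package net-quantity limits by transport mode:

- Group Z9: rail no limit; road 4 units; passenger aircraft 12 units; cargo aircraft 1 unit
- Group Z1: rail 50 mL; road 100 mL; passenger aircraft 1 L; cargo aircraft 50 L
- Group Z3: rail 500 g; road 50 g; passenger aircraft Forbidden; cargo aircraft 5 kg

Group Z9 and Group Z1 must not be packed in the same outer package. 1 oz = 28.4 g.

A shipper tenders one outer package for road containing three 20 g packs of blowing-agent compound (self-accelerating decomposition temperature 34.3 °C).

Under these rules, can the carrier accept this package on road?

No

The blowing-agent compound has self-accelerating decomposition temperature 34.3 °C, which is < 60 °C, so it is Group Z3 (Self-Reactive).
Group Z3 quantity: three 20 g packs = 60 g.
60 g exceeds the road limit of 50 g for Group Z3.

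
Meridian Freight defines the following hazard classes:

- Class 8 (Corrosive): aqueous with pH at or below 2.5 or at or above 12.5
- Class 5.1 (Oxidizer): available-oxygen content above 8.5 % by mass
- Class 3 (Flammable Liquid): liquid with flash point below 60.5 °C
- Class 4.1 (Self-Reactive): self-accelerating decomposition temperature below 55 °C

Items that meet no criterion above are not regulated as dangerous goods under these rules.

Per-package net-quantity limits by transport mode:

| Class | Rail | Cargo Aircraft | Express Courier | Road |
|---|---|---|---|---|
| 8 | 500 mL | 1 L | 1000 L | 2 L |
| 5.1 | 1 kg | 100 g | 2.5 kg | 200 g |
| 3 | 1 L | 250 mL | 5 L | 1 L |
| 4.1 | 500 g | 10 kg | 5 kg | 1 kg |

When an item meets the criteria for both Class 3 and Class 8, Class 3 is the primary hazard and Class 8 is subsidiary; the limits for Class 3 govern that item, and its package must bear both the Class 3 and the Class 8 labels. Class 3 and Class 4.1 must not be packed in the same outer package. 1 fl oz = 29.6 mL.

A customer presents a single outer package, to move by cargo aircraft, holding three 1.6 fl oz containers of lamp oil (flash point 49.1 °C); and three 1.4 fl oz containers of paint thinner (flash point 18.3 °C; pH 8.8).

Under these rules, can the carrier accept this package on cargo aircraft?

The lamp oil has flash point 49.1 °C, which is < 60.5 °C, so it is Class 3 (Flammable Liquid).
The paint thinner has flash point 18.3 °C, which is < 60.5 °C, so it is Class 3 (Flammable Liquid).
Class 3 net quantity: (three 1.6 fl oz containers = 142.08 mL) + (three 1.4 fl oz containers = 124.32 mL) = 266.4 mL.
266.4 mL > 250 mL (cargo aircraft limit, Class 3) — over the limit.

No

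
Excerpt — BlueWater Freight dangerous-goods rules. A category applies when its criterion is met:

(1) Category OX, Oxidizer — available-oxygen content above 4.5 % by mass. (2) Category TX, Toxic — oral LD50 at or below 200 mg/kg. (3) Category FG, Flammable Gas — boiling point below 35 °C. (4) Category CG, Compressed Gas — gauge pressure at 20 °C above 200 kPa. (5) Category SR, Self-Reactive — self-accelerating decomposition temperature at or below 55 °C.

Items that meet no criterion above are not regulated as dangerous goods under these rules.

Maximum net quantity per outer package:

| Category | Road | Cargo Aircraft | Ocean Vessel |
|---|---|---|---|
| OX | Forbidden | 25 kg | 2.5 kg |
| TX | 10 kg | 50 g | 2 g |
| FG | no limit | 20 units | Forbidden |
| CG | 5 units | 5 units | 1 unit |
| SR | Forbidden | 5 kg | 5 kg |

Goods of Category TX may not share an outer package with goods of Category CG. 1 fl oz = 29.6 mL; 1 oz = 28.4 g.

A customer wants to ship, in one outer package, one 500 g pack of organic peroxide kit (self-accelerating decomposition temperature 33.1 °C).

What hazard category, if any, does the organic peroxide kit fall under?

Organic peroxide kit: self-accelerating decomposition temperature 33.1 °C ≤ 55 °C → Category SR (Self-Reactive).

Category SR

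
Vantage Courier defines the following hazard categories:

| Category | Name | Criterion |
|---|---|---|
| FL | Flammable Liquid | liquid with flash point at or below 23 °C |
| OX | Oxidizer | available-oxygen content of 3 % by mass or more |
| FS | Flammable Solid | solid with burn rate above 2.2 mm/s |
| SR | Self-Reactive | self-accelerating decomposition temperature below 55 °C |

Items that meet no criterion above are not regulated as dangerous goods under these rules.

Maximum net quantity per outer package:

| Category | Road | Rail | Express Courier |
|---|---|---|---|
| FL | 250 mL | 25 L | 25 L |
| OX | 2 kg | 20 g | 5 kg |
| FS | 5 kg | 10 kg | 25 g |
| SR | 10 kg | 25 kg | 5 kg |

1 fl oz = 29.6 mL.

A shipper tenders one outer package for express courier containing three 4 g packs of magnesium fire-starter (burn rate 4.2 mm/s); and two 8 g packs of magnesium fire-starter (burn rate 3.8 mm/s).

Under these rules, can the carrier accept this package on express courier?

Burn rate 4.2 mm/s meets the Category FS criterion (Flammable Solid), so the magnesium fire-starter is Category FS.
Burn rate 3.8 mm/s meets the Category FS criterion (Flammable Solid), so the magnesium fire-starter is Category FS.
Total Category FS: (three 4 g packs = 12 g) + (two 8 g packs = 16 g) = 28 g.
28 g > 25 g (express courier limit, Category FS) — over the limit.

No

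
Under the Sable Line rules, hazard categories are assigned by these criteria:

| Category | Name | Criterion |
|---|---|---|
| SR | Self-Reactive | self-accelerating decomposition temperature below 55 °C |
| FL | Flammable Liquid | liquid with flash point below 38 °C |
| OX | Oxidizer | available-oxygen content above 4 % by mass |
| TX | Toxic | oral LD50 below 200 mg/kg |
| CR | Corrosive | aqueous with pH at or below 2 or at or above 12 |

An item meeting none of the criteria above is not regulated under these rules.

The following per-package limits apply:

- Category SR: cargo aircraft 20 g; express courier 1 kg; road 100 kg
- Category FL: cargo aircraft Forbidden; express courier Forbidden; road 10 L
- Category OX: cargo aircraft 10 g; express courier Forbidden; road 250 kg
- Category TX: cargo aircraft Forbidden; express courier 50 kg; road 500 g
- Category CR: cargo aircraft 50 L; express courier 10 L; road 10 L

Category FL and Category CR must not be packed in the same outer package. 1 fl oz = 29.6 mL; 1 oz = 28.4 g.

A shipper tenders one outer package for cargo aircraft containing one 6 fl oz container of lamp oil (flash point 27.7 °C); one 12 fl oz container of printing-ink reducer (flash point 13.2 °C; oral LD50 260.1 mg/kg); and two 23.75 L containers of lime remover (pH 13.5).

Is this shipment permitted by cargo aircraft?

Flash point 27.7 °C meets the Category FL criterion (Flammable Liquid), so the lamp oil is Category FL.
Printing-ink reducer: flash point 13.2 °C < 38 °C → Category FL (Flammable Liquid).
With pH 13.5 (≥ 12), the lime remover falls in Category CR.
Category FL net quantity: (one 6 fl oz container = 177.6 mL) + (one 12 fl oz container = 355.2 mL) = 532.8 mL.
By cargo aircraft, Category FL is Forbidden regardless of quantity.
Category CR quantity: two 23.75 L containers = 47.5 L.
47.5 L is within the cargo aircraft limit of 50 L for Category CR.
Category FL and Category CR may not share an outer package.

No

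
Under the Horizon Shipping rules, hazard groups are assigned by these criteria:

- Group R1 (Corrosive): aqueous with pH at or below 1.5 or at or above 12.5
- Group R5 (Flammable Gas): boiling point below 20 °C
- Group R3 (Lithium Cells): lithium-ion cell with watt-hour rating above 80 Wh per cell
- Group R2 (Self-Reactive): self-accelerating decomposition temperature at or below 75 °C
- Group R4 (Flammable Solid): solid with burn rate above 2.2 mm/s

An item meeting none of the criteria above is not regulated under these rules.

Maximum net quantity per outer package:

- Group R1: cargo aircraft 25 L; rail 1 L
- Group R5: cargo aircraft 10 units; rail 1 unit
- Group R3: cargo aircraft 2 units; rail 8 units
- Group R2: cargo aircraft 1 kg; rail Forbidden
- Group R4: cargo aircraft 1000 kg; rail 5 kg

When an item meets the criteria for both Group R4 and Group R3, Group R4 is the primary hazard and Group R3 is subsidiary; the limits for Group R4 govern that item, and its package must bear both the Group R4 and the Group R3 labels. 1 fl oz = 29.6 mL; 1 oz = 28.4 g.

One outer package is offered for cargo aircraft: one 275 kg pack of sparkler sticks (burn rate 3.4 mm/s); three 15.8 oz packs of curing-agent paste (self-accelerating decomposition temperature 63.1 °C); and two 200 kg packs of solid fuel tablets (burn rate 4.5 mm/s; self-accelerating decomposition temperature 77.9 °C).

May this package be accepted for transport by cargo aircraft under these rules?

Burn rate 3.4 mm/s meets the Group R4 criterion (Flammable Solid), so the sparkler sticks are Group R4.
The curing-agent paste has self-accelerating decomposition temperature 63.1 °C, which is ≤ 75 °C, so it is Group R2 (Self-Reactive).
With burn rate 4.5 mm/s (> 2.2 mm/s), the solid fuel tablets fall in Group R4.
Group R2 quantity: three 15.8 oz packs = 1346.16 g.
1346.16 g exceeds the cargo aircraft limit of 1 kg for Group R2.
Group R4 net quantity: 275 kg + (two 200 kg packs = 400 kg) = 675 kg.
675 kg is within the cargo aircraft limit of 1000 kg for Group R4.

No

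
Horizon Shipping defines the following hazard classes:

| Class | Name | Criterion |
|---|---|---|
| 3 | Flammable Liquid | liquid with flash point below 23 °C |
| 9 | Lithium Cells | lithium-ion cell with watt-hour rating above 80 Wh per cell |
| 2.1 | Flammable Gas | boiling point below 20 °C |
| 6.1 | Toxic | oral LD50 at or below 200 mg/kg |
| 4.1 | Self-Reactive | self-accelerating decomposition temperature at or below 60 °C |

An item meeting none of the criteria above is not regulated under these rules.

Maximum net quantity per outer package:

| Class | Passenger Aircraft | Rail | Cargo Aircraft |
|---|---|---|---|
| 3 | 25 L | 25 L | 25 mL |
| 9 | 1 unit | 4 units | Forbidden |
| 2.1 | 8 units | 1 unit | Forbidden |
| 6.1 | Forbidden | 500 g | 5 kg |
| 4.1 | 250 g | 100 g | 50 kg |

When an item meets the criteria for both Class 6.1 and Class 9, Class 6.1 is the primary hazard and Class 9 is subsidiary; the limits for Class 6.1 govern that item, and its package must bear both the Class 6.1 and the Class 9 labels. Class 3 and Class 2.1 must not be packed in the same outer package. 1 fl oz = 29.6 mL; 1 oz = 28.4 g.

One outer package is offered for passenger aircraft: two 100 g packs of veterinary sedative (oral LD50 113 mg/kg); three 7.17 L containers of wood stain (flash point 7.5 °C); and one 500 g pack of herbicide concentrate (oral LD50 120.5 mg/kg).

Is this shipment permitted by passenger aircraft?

No

With oral LD50 113 mg/kg (≤ 200 mg/kg), the veterinary sedative falls in Class 6.1.
With flash point 7.5 °C (< 23 °C), the wood stain falls in Class 3.
With oral LD50 120.5 mg/kg (≤ 200 mg/kg), the herbicide concentrate falls in Class 6.1.
Total Class 6.1: (two 100 g packs = 200 g) + 500 g = 700 g.
By passenger aircraft, Class 6.1 is Forbidden regardless of quantity.
Class 3 quantity: three 7.17 L containers = 21.51 L.
That is within the Class 3 passenger aircraft limit of 25 L.
The segregation rule (Class 3 with Class 2.1) does not apply to Class 6.1 with Class 3.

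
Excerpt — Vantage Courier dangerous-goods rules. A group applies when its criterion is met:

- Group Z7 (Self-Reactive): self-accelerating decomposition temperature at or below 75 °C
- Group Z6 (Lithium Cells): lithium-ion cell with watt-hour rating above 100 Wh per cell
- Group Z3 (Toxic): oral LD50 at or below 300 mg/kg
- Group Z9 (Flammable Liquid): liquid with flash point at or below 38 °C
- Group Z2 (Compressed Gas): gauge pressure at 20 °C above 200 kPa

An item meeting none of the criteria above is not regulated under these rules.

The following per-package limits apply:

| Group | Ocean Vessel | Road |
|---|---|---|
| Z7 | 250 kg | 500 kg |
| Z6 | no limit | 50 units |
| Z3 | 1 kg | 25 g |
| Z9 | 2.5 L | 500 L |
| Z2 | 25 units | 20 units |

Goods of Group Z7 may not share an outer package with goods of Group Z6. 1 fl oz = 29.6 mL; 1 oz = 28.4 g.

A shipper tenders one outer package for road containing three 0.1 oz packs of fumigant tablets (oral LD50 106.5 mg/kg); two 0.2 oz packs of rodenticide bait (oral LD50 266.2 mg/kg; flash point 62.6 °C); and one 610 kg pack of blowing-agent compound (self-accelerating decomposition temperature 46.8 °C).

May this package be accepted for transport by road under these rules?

The fumigant tablets have oral LD50 106.5 mg/kg, which is ≤ 300 mg/kg, so they are Group Z3 (Toxic).
The rodenticide bait has oral LD50 266.2 mg/kg, which is ≤ 300 mg/kg, so it is Group Z3 (Toxic).
Self-accelerating decomposition temperature 46.8 °C meets the Group Z7 criterion (Self-Reactive), so the blowing-agent compound is Group Z7.
Group Z3 net quantity: (three 0.1 oz packs = 8.52 g) + (two 0.2 oz packs = 11.36 g) = 19.88 g.
That is within the Group Z3 road limit of 25 g.
Group Z7 quantity: 610 kg.
610 kg exceeds the road limit of 500 kg for Group Z7.
The segregation rule (Group Z7 with Group Z6) does not apply to Group Z3 with Group Z7.

No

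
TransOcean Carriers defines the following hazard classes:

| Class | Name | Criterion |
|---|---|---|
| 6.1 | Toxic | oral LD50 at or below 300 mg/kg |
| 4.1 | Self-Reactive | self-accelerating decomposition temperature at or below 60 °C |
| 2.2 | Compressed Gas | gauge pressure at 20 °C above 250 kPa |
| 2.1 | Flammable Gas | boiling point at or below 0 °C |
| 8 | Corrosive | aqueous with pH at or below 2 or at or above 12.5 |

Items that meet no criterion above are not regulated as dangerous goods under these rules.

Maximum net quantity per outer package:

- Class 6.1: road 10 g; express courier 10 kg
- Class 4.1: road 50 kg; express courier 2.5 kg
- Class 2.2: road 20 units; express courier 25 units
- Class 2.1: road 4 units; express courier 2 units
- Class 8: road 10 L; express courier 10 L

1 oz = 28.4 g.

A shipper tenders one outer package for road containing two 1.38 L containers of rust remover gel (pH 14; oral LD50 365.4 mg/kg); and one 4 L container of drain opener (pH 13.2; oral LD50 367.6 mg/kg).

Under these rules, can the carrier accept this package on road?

Yes

With pH 14 (≥ 12.5), the rust remover gel falls in Class 8.
pH 13.2 meets the Class 8 criterion (Corrosive), so the drain opener is Class 8.
Total Class 8: (two 1.38 L containers = 2.76 L) + 4 L = 6.76 L.
6.76 L ≤ 10 L (road limit, Class 8) — within limit.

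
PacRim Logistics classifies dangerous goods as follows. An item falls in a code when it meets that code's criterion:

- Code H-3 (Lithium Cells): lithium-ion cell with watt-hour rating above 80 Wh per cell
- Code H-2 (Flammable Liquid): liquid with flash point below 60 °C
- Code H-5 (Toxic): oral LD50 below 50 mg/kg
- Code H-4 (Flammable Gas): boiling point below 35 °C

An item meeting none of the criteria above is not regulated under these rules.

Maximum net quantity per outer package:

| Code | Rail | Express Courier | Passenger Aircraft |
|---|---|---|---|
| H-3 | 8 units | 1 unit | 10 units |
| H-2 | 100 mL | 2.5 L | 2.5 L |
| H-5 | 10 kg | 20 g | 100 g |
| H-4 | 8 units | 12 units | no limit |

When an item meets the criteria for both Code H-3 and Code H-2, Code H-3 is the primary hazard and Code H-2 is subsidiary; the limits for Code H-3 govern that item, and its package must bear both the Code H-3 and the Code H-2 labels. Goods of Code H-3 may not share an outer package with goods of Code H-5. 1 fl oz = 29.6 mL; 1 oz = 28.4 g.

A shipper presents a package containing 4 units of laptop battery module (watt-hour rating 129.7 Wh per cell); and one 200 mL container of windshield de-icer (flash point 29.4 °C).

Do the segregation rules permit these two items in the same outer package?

Laptop battery module: watt-hour rating 129.7 Wh per cell > 80 Wh per cell → Code H-3 (Lithium Cells).
Flash point 29.4 °C meets the Code H-2 criterion (Flammable Liquid), so the windshield de-icer is Code H-2.
No segregation rule bars Code H-3 with Code H-2.

Yes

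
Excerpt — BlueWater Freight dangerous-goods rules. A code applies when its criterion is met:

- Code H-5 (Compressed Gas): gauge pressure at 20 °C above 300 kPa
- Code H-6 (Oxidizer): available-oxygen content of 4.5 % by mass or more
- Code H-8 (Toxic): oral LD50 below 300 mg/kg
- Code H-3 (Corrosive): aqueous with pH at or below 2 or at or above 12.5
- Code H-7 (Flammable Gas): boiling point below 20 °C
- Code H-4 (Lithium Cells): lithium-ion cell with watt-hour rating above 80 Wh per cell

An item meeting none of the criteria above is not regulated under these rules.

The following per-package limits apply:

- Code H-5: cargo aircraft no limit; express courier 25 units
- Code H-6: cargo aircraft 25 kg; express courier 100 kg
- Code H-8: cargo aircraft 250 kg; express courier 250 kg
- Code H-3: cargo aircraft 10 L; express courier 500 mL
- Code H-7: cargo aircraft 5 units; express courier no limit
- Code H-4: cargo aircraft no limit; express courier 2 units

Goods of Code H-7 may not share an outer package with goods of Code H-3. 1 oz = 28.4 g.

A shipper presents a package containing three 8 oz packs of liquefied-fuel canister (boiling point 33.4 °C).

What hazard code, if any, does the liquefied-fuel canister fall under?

boiling point 33.4 °C is not below 20 °C, so Code H-7 does not apply.
No criterion is met, so the item is not regulated.

Not regulated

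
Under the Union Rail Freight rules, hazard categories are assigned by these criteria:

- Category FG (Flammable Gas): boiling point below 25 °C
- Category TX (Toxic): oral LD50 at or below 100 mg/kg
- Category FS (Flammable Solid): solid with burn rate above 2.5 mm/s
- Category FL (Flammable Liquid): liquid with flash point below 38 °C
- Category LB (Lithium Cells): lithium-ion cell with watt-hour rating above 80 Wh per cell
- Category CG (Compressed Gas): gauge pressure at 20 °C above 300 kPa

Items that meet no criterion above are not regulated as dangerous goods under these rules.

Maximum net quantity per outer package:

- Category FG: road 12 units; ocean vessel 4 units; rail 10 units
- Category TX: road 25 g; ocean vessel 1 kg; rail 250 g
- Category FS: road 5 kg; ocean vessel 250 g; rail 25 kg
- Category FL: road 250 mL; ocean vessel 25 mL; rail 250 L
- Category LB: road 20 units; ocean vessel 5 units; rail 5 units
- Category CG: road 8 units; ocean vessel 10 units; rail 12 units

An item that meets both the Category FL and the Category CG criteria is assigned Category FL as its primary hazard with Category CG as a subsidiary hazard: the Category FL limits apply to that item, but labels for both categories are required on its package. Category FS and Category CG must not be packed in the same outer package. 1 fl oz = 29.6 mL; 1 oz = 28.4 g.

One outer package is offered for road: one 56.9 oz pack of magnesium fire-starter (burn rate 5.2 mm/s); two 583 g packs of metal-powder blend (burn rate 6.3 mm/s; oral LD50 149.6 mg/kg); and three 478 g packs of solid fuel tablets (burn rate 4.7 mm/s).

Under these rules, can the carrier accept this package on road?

Burn rate 5.2 mm/s meets the Category FS criterion (Flammable Solid), so the magnesium fire-starter is Category FS.
Burn rate 6.3 mm/s meets the Category FS criterion (Flammable Solid), so the metal-powder blend is Category FS.
Burn rate 4.7 mm/s meets the Category FS criterion (Flammable Solid), so the solid fuel tablets are Category FS.
Category FS net quantity: (one 56.9 oz pack = 1615.96 g) + (two 583 g packs = 1.166 kg) + (three 478 g packs = 1.434 kg) = 4215.96 g.
4215.96 g is within the road limit of 5 kg for Category FS.

Yes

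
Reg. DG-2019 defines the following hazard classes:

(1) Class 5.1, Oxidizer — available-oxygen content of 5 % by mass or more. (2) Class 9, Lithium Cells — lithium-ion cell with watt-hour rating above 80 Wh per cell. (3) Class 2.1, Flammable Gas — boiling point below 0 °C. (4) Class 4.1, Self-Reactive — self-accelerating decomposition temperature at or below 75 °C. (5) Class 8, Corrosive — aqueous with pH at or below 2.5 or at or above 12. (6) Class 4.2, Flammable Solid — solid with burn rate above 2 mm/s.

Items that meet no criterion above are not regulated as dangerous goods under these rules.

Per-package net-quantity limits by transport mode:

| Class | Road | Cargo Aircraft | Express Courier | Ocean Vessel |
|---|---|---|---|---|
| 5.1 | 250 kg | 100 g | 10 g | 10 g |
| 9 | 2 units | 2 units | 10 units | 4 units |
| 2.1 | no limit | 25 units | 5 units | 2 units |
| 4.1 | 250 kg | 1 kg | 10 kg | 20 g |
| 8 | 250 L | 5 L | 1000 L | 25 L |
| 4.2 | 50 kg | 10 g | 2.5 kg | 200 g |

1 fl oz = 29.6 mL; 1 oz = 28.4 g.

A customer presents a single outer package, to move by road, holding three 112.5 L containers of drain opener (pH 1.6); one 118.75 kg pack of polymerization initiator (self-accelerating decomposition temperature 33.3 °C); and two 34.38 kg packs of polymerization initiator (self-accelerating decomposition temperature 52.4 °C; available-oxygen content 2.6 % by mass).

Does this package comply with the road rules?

The drain opener has pH 1.6, which is ≤ 2.5, so it is Class 8 (Corrosive).
With self-accelerating decomposition temperature 33.3 °C (≤ 75 °C), the polymerization initiator falls in Class 4.1.
Self-accelerating decomposition temperature 52.4 °C meets the Class 4.1 criterion (Self-Reactive), so the polymerization initiator is Class 4.1.
Total Class 4.1: 118.75 kg + (two 34.38 kg packs = 68.76 kg) = 187.51 kg.
187.51 kg ≤ 250 kg (road limit, Class 4.1) — within limit.
Class 8 quantity: three 112.5 L containers = 337.5 L.
337.5 L > 250 L (road limit, Class 8) — over the limit.

No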